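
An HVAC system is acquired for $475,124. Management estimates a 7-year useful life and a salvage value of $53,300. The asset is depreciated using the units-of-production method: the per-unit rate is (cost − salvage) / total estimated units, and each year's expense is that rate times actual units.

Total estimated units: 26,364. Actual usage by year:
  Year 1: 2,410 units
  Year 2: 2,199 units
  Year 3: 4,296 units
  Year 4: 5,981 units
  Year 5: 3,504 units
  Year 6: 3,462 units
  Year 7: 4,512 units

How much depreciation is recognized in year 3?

Depreciable base = $475,124 − $53,300 = $421,824.
Rate = $421,824 / 26,364 units = $16 per unit.
Year 1: 2,410 × $16 = $38,560. Book value $436,564.
Year 2: 2,199 × $16 = $35,184. Book value $401,380.
Year 3: 4,296 × $16 = $68,736. Book value $332,644.

$68,736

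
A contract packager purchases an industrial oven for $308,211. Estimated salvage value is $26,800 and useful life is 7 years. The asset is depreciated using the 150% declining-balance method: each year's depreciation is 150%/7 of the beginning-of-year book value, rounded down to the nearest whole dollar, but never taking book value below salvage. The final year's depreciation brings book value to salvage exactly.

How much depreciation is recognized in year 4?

Depreciable base = $308,211 − $26,800 = $281,411.
Year 1: ⌊$308,211 × 150%/7⌋ = $66,045. Book value $242,166.
Year 2: ⌊$242,166 × 150%/7⌋ = $51,892. Book value $190,274.
Year 3: ⌊$190,274 × 150%/7⌋ = $40,773. Book value $149,501.
Year 4: ⌊$149,501 × 150%/7⌋ = $32,035. Book value $117,466.

$32,035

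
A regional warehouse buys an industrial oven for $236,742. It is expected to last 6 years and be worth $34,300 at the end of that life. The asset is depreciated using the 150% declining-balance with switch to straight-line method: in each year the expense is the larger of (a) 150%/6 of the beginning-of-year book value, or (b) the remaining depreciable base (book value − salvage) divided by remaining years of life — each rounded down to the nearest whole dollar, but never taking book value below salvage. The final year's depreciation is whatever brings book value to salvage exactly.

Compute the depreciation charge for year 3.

$33,292

Depreciable base = $236,742 − $34,300 = $202,442.
Year 1: DB = ⌊$236,742 × 150%/6⌋ = $59,185; SL = ⌊$202,442/6⌋ = $33,740 → take DB $59,185. Book value $177,557.
Year 2: DB = ⌊$177,557 × 150%/6⌋ = $44,389; SL = ⌊$143,257/5⌋ = $28,651 → take DB $44,389. Book value $133,168.
Year 3: DB = ⌊$133,168 × 150%/6⌋ = $33,292; SL = ⌊$98,868/4⌋ = $24,717 → take DB $33,292. Book value $99,876.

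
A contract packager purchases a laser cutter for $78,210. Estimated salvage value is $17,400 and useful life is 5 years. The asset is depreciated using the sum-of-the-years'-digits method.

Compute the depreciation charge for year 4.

Depreciable base = $78,210 − $17,400 = $60,810.
Sum of the years' digits = 5+4+3+2+1 = 15.
Year 1: $60,810 × 5/15 = $20,270. Book value $57,940.
Year 2: $60,810 × 4/15 = $16,216. Book value $41,724.
Year 3: $60,810 × 3/15 = $12,162. Book value $29,562.
Year 4: $60,810 × 2/15 = $8,108. Book value $21,454.

$8,108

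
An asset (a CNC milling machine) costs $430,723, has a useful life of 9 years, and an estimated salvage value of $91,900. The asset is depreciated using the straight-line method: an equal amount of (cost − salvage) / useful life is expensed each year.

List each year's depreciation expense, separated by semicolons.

Depreciable base = $430,723 − $91,900 = $338,823.
Annual expense = $338,823 / 9 = $37,647.
End of year 1: book value $393,076.
End of year 2: book value $355,429.
End of year 3: book value $317,782.
End of year 4: book value $280,135.
End of year 5: book value $242,488.
End of year 6: book value $204,841.
End of year 7: book value $167,194.
End of year 8: book value $129,547.
End of year 9: book value $91,900.

$37,647; $37,647; $37,647; $37,647; $37,647; $37,647; $37,647; $37,647; $37,647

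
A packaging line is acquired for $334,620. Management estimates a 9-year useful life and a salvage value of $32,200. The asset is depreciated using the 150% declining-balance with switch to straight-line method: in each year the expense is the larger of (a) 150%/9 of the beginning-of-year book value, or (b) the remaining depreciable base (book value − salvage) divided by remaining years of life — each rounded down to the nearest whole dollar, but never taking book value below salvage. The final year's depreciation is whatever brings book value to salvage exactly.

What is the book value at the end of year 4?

Depreciable base = $334,620 − $32,200 = $302,420.
Year 1: DB = ⌊$334,620 × 150%/9⌋ = $55,770; SL = ⌊$302,420/9⌋ = $33,602 → take DB $55,770. Book value $278,850.
Year 2: DB = ⌊$278,850 × 150%/9⌋ = $46,475; SL = ⌊$246,650/8⌋ = $30,831 → take DB $46,475. Book value $232,375.
Year 3: DB = ⌊$232,375 × 150%/9⌋ = $38,729; SL = ⌊$200,175/7⌋ = $28,596 → take DB $38,729. Book value $193,646.
Year 4: DB = ⌊$193,646 × 150%/9⌋ = $32,274; SL = ⌊$161,446/6⌋ = $26,907 → take DB $32,274. Book value $161,372.

$161,372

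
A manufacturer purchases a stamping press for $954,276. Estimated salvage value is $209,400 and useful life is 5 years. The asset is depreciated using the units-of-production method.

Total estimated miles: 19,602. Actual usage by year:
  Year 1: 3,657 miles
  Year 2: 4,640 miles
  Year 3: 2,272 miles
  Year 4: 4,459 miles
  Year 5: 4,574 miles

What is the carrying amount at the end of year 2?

$638,990

Depreciable base = $954,276 − $209,400 = $744,876.
Rate = $744,876 / 19,602 miles = $38 per mile.
Year 1: 3,657 × $38 = $138,966. Book value $815,310.
Year 2: 4,640 × $38 = $176,320. Book value $638,990.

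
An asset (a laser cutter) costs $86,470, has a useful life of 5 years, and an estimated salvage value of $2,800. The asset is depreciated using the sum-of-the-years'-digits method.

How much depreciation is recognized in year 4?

Depreciable base = $86,470 − $2,800 = $83,670.
Sum of the years' digits = 5+4+3+2+1 = 15.
Year 1: $83,670 × 5/15 = $27,890. Book value $58,580.
Year 2: $83,670 × 4/15 = $22,312. Book value $36,268.
Year 3: $83,670 × 3/15 = $16,734. Book value $19,534.
Year 4: $83,670 × 2/15 = $11,156. Book value $8,378.

$11,156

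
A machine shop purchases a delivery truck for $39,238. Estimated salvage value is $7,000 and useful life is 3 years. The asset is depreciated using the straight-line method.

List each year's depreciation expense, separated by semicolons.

$10,746; $10,746; $10,746

Depreciable base = $39,238 − $7,000 = $32,238.
Annual expense = $32,238 / 3 = $10,746.
End of year 1: book value $28,492.
End of year 2: book value $17,746.
End of year 3: book value $7,000.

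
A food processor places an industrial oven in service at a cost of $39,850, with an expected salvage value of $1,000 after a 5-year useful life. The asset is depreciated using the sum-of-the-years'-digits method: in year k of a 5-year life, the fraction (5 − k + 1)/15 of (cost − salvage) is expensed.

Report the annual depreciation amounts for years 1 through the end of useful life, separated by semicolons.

$12,950; $10,360; $7,770; $5,180; $2,590

Depreciable base = $39,850 − $1,000 = $38,850.
Sum of the years' digits = 5+4+3+2+1 = 15.
Year 1: $38,850 × 5/15 = $12,950. Book value $26,900.
Year 2: $38,850 × 4/15 = $10,360. Book value $16,540.
Year 3: $38,850 × 3/15 = $7,770. Book value $8,770.
Year 4: $38,850 × 2/15 = $5,180. Book value $3,590.
Year 5: $38,850 × 1/15 = $2,590. Book value $1,000.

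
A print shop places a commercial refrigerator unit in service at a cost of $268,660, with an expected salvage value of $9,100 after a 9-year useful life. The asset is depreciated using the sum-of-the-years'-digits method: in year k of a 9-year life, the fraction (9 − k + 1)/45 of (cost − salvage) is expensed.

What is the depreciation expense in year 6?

$23,072

Depreciable base = $268,660 − $9,100 = $259,560.
Sum of the years' digits = 9+8+7+6+5+4+3+2+1 = 45.
Year 1: $259,560 × 9/45 = $51,912. Book value $216,748.
Year 2: $259,560 × 8/45 = $46,144. Book value $170,604.
Year 3: $259,560 × 7/45 = $40,376. Book value $130,228.
Year 4: $259,560 × 6/45 = $34,608. Book value $95,620.
Year 5: $259,560 × 5/45 = $28,840. Book value $66,780.
Year 6: $259,560 × 4/45 = $23,072. Book value $43,708.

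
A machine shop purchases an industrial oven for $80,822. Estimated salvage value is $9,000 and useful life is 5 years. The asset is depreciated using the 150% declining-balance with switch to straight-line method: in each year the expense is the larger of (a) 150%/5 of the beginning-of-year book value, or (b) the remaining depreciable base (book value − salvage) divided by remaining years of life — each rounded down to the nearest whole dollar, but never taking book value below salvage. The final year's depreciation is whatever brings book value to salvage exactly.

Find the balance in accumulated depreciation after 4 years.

Depreciable base = $80,822 − $9,000 = $71,822.
Year 1: DB = ⌊$80,822 × 150%/5⌋ = $24,246; SL = ⌊$71,822/5⌋ = $14,364 → take DB $24,246. Book value $56,576.
Year 2: DB = ⌊$56,576 × 150%/5⌋ = $16,972; SL = ⌊$47,576/4⌋ = $11,894 → take DB $16,972. Book value $39,604.
Year 3: DB = ⌊$39,604 × 150%/5⌋ = $11,881; SL = ⌊$30,604/3⌋ = $10,201 → take DB $11,881. Book value $27,723.
Year 4: DB = ⌊$27,723 × 150%/5⌋ = $8,316; SL = ⌊$18,723/2⌋ = $9,361 → take SL $9,361. Book value $18,362.
Accumulated through year 4 = $80,822 − $18,362 = $62,460.

$62,460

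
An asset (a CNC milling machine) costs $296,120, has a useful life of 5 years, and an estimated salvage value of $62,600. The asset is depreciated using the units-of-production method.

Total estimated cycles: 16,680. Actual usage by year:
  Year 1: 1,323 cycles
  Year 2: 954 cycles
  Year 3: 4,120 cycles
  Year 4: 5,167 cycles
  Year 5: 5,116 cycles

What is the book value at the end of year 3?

$206,562

Depreciable base = $296,120 − $62,600 = $233,520.
Rate = $233,520 / 16,680 cycles = $14 per cycle.
Year 1: 1,323 × $14 = $18,522. Book value $277,598.
Year 2: 954 × $14 = $13,356. Book value $264,242.
Year 3: 4,120 × $14 = $57,680. Book value $206,562.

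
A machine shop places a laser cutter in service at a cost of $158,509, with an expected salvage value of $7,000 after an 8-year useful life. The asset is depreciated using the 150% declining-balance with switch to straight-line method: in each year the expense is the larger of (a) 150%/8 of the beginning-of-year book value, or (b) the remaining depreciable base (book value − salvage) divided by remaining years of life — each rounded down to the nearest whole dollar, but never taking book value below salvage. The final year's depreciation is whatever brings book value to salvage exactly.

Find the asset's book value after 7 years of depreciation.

Depreciable base = $158,509 − $7,000 = $151,509.
Year 1: DB = ⌊$158,509 × 150%/8⌋ = $29,720; SL = ⌊$151,509/8⌋ = $18,938 → take DB $29,720. Book value $128,789.
Year 2: DB = ⌊$128,789 × 150%/8⌋ = $24,147; SL = ⌊$121,789/7⌋ = $17,398 → take DB $24,147. Book value $104,642.
Year 3: DB = ⌊$104,642 × 150%/8⌋ = $19,620; SL = ⌊$97,642/6⌋ = $16,273 → take DB $19,620. Book value $85,022.
Year 4: DB = ⌊$85,022 × 150%/8⌋ = $15,941; SL = ⌊$78,022/5⌋ = $15,604 → take DB $15,941. Book value $69,081.
Year 5: DB = ⌊$69,081 × 150%/8⌋ = $12,952; SL = ⌊$62,081/4⌋ = $15,520 → take SL $15,520. Book value $53,561.
Year 6: DB = ⌊$53,561 × 150%/8⌋ = $10,042; SL = ⌊$46,561/3⌋ = $15,520 → take SL $15,520. Book value $38,041.
Year 7: DB = ⌊$38,041 × 150%/8⌋ = $7,132; SL = ⌊$31,041/2⌋ = $15,520 → take SL $15,520. Book value $22,521.

$22,521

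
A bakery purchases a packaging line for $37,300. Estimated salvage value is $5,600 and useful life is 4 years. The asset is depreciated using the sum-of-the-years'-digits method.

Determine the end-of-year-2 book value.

Depreciable base = $37,300 − $5,600 = $31,700.
Sum of the years' digits = 4+3+2+1 = 10.
Year 1: $31,700 × 4/10 = $12,680. Book value $24,620.
Year 2: $31,700 × 3/10 = $9,510. Book value $15,110.

$15,110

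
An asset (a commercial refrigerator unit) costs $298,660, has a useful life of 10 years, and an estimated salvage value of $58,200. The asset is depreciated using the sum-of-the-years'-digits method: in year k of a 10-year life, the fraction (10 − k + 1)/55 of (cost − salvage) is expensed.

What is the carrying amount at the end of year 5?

$123,780

Depreciable base = $298,660 − $58,200 = $240,460.
Sum of the years' digits = 10+9+8+7+6+5+4+3+2+1 = 55.
Year 1: $240,460 × 10/55 = $43,720. Book value $254,940.
Year 2: $240,460 × 9/55 = $39,348. Book value $215,592.
Year 3: $240,460 × 8/55 = $34,976. Book value $180,616.
Year 4: $240,460 × 7/55 = $30,604. Book value $150,012.
Year 5: $240,460 × 6/55 = $26,232. Book value $123,780.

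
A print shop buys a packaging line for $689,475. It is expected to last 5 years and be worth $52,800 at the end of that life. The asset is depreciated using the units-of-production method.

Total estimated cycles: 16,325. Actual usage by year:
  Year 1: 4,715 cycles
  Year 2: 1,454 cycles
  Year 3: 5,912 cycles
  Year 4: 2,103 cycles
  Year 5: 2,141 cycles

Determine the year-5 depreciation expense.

Depreciable base = $689,475 − $52,800 = $636,675.
Rate = $636,675 / 16,325 cycles = $39 per cycle.
Year 1: 4,715 × $39 = $183,885. Book value $505,590.
Year 2: 1,454 × $39 = $56,706. Book value $448,884.
Year 3: 5,912 × $39 = $230,568. Book value $218,316.
Year 4: 2,103 × $39 = $82,017. Book value $136,299.
Year 5: 2,141 × $39 = $83,499. Book value $52,800.

$83,499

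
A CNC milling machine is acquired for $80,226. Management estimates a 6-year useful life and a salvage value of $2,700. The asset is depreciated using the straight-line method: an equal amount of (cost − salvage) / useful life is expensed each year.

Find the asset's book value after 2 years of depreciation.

$54,384

Depreciable base = $80,226 − $2,700 = $77,526.
Annual expense = $77,526 / 6 = $12,921.
End of year 1: book value $67,305.
End of year 2: book value $54,384.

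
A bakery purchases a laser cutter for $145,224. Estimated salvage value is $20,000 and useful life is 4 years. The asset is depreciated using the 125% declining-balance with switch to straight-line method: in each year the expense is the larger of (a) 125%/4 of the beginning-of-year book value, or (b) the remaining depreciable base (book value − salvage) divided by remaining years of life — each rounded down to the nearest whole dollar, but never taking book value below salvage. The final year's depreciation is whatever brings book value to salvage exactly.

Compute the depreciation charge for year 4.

$24,321

Depreciable base = $145,224 − $20,000 = $125,224.
Year 1: DB = ⌊$145,224 × 125%/4⌋ = $45,382; SL = ⌊$125,224/4⌋ = $31,306 → take DB $45,382. Book value $99,842.
Year 2: DB = ⌊$99,842 × 125%/4⌋ = $31,200; SL = ⌊$79,842/3⌋ = $26,614 → take DB $31,200. Book value $68,642.
Year 3: DB = ⌊$68,642 × 125%/4⌋ = $21,450; SL = ⌊$48,642/2⌋ = $24,321 → take SL $24,321. Book value $44,321.
Year 4 (final): $44,321 − $20,000 = $24,321. Book value $20,000.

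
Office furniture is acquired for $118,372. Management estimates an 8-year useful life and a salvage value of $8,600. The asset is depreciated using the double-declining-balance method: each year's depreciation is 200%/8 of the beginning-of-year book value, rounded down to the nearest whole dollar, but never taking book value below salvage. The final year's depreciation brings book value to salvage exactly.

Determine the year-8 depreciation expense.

$7,202

Depreciable base = $118,372 − $8,600 = $109,772.
Year 1: ⌊$118,372 × 200%/8⌋ = $29,593. Book value $88,779.
Year 2: ⌊$88,779 × 200%/8⌋ = $22,194. Book value $66,585.
Year 3: ⌊$66,585 × 200%/8⌋ = $16,646. Book value $49,939.
Year 4: ⌊$49,939 × 200%/8⌋ = $12,484. Book value $37,455.
Year 5: ⌊$37,455 × 200%/8⌋ = $9,363. Book value $28,092.
Year 6: ⌊$28,092 × 200%/8⌋ = $7,023. Book value $21,069.
Year 7: ⌊$21,069 × 200%/8⌋ = $5,267. Book value $15,802.
Year 8 (final): $15,802 − $8,600 = $7,202. Book value $8,600.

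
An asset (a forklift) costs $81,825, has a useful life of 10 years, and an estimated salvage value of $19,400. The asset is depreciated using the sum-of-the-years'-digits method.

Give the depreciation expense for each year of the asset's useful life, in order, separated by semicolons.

Depreciable base = $81,825 − $19,400 = $62,425.
Sum of the years' digits = 10+9+8+7+6+5+4+3+2+1 = 55.
Year 1: $62,425 × 10/55 = $11,350. Book value $70,475.
Year 2: $62,425 × 9/55 = $10,215. Book value $60,260.
Year 3: $62,425 × 8/55 = $9,080. Book value $51,180.
Year 4: $62,425 × 7/55 = $7,945. Book value $43,235.
Year 5: $62,425 × 6/55 = $6,810. Book value $36,425.
Year 6: $62,425 × 5/55 = $5,675. Book value $30,750.
Year 7: $62,425 × 4/55 = $4,540. Book value $26,210.
Year 8: $62,425 × 3/55 = $3,405. Book value $22,805.
Year 9: $62,425 × 2/55 = $2,270. Book value $20,535.
Year 10: $62,425 × 1/55 = $1,135. Book value $19,400.

$11,350; $10,215; $9,080; $7,945; $6,810; $5,675; $4,540; $3,405; $2,270; $1,135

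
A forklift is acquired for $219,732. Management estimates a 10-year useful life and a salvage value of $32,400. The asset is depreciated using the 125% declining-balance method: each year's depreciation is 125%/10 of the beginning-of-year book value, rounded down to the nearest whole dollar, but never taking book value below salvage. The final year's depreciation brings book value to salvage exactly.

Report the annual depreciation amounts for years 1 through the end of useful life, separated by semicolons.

Depreciable base = $219,732 − $32,400 = $187,332.
Year 1: ⌊$219,732 × 125%/10⌋ = $27,466. Book value $192,266.
Year 2: ⌊$192,266 × 125%/10⌋ = $24,033. Book value $168,233.
Year 3: ⌊$168,233 × 125%/10⌋ = $21,029. Book value $147,204.
Year 4: ⌊$147,204 × 125%/10⌋ = $18,400. Book value $128,804.
Year 5: ⌊$128,804 × 125%/10⌋ = $16,100. Book value $112,704.
Year 6: ⌊$112,704 × 125%/10⌋ = $14,088. Book value $98,616.
Year 7: ⌊$98,616 × 125%/10⌋ = $12,327. Book value $86,289.
Year 8: ⌊$86,289 × 125%/10⌋ = $10,786. Book value $75,503.
Year 9: ⌊$75,503 × 125%/10⌋ = $9,437. Book value $66,066.
Year 10 (final): $66,066 − $32,400 = $33,666. Book value $32,400.

$27,466; $24,033; $21,029; $18,400; $16,100; $14,088; $12,327; $10,786; $9,437; $33,666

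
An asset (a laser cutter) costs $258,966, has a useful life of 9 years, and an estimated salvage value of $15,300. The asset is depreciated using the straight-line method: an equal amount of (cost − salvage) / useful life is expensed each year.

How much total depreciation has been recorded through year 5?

$135,370

Depreciable base = $258,966 − $15,300 = $243,666.
Annual expense = $243,666 / 9 = $27,074.
End of year 1: book value $231,892.
End of year 2: book value $204,818.
End of year 3: book value $177,744.
End of year 4: book value $150,670.
End of year 5: book value $123,596.
Accumulated through year 5 = $258,966 − $123,596 = $135,370.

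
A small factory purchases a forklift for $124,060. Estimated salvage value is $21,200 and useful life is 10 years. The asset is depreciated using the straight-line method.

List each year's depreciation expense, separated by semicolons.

Depreciable base = $124,060 − $21,200 = $102,860.
Annual expense = $102,860 / 10 = $10,286.
End of year 1: book value $113,774.
End of year 2: book value $103,488.
End of year 3: book value $93,202.
End of year 4: book value $82,916.
End of year 5: book value $72,630.
End of year 6: book value $62,344.
End of year 7: book value $52,058.
End of year 8: book value $41,772.
End of year 9: book value $31,486.
End of year 10: book value $21,200.

$10,286; $10,286; $10,286; $10,286; $10,286; $10,286; $10,286; $10,286; $10,286; $10,286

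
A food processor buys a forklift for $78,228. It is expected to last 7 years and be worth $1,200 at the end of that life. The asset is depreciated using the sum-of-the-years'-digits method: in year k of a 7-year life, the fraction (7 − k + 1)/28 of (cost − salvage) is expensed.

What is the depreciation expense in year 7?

$2,751

Depreciable base = $78,228 − $1,200 = $77,028.
Sum of the years' digits = 7+6+5+4+3+2+1 = 28.
Year 1: $77,028 × 7/28 = $19,257. Book value $58,971.
Year 2: $77,028 × 6/28 = $16,506. Book value $42,465.
Year 3: $77,028 × 5/28 = $13,755. Book value $28,710.
Year 4: $77,028 × 4/28 = $11,004. Book value $17,706.
Year 5: $77,028 × 3/28 = $8,253. Book value $9,453.
Year 6: $77,028 × 2/28 = $5,502. Book value $3,951.
Year 7: $77,028 × 1/28 = $2,751. Book value $1,200.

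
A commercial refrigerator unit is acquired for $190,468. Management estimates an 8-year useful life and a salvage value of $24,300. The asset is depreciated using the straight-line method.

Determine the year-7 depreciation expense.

$20,771

Depreciable base = $190,468 − $24,300 = $166,168.
Annual expense = $166,168 / 8 = $20,771.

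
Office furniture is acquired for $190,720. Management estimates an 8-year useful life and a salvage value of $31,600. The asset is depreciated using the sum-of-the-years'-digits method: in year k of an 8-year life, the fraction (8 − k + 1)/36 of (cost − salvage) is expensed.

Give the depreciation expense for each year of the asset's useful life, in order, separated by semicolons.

$35,360; $30,940; $26,520; $22,100; $17,680; $13,260; $8,840; $4,420

Depreciable base = $190,720 − $31,600 = $159,120.
Sum of the years' digits = 8+7+6+5+4+3+2+1 = 36.
Year 1: $159,120 × 8/36 = $35,360. Book value $155,360.
Year 2: $159,120 × 7/36 = $30,940. Book value $124,420.
Year 3: $159,120 × 6/36 = $26,520. Book value $97,900.
Year 4: $159,120 × 5/36 = $22,100. Book value $75,800.
Year 5: $159,120 × 4/36 = $17,680. Book value $58,120.
Year 6: $159,120 × 3/36 = $13,260. Book value $44,860.
Year 7: $159,120 × 2/36 = $8,840. Book value $36,020.
Year 8: $159,120 × 1/36 = $4,420. Book value $31,600.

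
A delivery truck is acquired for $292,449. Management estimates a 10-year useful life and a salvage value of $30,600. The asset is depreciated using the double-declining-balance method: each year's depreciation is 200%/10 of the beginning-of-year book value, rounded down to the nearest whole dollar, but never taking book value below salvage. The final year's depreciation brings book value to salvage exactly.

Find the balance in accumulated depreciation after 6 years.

$215,784

Depreciable base = $292,449 − $30,600 = $261,849.
Year 1: ⌊$292,449 × 200%/10⌋ = $58,489. Book value $233,960.
Year 2: ⌊$233,960 × 200%/10⌋ = $46,792. Book value $187,168.
Year 3: ⌊$187,168 × 200%/10⌋ = $37,433. Book value $149,735.
Year 4: ⌊$149,735 × 200%/10⌋ = $29,947. Book value $119,788.
Year 5: ⌊$119,788 × 200%/10⌋ = $23,957. Book value $95,831.
Year 6: ⌊$95,831 × 200%/10⌋ = $19,166. Book value $76,665.
Accumulated through year 6 = $292,449 − $76,665 = $215,784.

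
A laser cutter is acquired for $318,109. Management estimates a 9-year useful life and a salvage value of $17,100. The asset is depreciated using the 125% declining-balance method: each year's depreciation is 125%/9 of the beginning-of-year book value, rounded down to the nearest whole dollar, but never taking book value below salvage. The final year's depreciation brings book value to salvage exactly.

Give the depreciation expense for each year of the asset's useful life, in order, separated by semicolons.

Depreciable base = $318,109 − $17,100 = $301,009.
Year 1: ⌊$318,109 × 125%/9⌋ = $44,181. Book value $273,928.
Year 2: ⌊$273,928 × 125%/9⌋ = $38,045. Book value $235,883.
Year 3: ⌊$235,883 × 125%/9⌋ = $32,761. Book value $203,122.
Year 4: ⌊$203,122 × 125%/9⌋ = $28,211. Book value $174,911.
Year 5: ⌊$174,911 × 125%/9⌋ = $24,293. Book value $150,618.
Year 6: ⌊$150,618 × 125%/9⌋ = $20,919. Book value $129,699.
Year 7: ⌊$129,699 × 125%/9⌋ = $18,013. Book value $111,686.
Year 8: ⌊$111,686 × 125%/9⌋ = $15,511. Book value $96,175.
Year 9 (final): $96,175 − $17,100 = $79,075. Book value $17,100.

$44,181; $38,045; $32,761; $28,211; $24,293; $20,919; $18,013; $15,511; $79,075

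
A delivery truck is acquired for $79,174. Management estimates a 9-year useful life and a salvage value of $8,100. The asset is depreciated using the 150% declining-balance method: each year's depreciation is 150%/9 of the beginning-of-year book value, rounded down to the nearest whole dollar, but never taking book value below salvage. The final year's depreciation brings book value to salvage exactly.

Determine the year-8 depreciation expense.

Depreciable base = $79,174 − $8,100 = $71,074.
Year 1: ⌊$79,174 × 150%/9⌋ = $13,195. Book value $65,979.
Year 2: ⌊$65,979 × 150%/9⌋ = $10,996. Book value $54,983.
Year 3: ⌊$54,983 × 150%/9⌋ = $9,163. Book value $45,820.
Year 4: ⌊$45,820 × 150%/9⌋ = $7,636. Book value $38,184.
Year 5: ⌊$38,184 × 150%/9⌋ = $6,364. Book value $31,820.
Year 6: ⌊$31,820 × 150%/9⌋ = $5,303. Book value $26,517.
Year 7: ⌊$26,517 × 150%/9⌋ = $4,419. Book value $22,098.
Year 8: ⌊$22,098 × 150%/9⌋ = $3,683. Book value $18,415.

$3,683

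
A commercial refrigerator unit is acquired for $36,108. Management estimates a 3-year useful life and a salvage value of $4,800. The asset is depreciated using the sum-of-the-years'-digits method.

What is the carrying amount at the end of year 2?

Depreciable base = $36,108 − $4,800 = $31,308.
Sum of the years' digits = 3+2+1 = 6.
Year 1: $31,308 × 3/6 = $15,654. Book value $20,454.
Year 2: $31,308 × 2/6 = $10,436. Book value $10,018.

$10,018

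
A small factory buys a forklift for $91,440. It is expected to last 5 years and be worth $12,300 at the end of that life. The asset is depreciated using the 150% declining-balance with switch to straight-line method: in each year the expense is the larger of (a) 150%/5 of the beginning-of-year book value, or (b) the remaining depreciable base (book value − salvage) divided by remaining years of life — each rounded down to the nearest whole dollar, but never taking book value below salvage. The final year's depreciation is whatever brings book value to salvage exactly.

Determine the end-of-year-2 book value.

$44,806

Depreciable base = $91,440 − $12,300 = $79,140.
Year 1: DB = ⌊$91,440 × 150%/5⌋ = $27,432; SL = ⌊$79,140/5⌋ = $15,828 → take DB $27,432. Book value $64,008.
Year 2: DB = ⌊$64,008 × 150%/5⌋ = $19,202; SL = ⌊$51,708/4⌋ = $12,927 → take DB $19,202. Book value $44,806.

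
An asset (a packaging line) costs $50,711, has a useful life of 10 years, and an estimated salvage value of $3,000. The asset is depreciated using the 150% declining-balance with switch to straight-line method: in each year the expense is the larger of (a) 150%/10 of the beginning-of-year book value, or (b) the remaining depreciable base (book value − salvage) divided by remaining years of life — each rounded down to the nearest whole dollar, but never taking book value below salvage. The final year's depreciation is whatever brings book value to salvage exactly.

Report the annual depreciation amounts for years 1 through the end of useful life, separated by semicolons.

$7,606; $6,465; $5,496; $4,671; $3,970; $3,900; $3,900; $3,901; $3,901; $3,901

Depreciable base = $50,711 − $3,000 = $47,711.
Year 1: DB = ⌊$50,711 × 150%/10⌋ = $7,606; SL = ⌊$47,711/10⌋ = $4,771 → take DB $7,606. Book value $43,105.
Year 2: DB = ⌊$43,105 × 150%/10⌋ = $6,465; SL = ⌊$40,105/9⌋ = $4,456 → take DB $6,465. Book value $36,640.
Year 3: DB = ⌊$36,640 × 150%/10⌋ = $5,496; SL = ⌊$33,640/8⌋ = $4,205 → take DB $5,496. Book value $31,144.
Year 4: DB = ⌊$31,144 × 150%/10⌋ = $4,671; SL = ⌊$28,144/7⌋ = $4,020 → take DB $4,671. Book value $26,473.
Year 5: DB = ⌊$26,473 × 150%/10⌋ = $3,970; SL = ⌊$23,473/6⌋ = $3,912 → take DB $3,970. Book value $22,503.
Year 6: DB = ⌊$22,503 × 150%/10⌋ = $3,375; SL = ⌊$19,503/5⌋ = $3,900 → take SL $3,900. Book value $18,603.
Year 7: DB = ⌊$18,603 × 150%/10⌋ = $2,790; SL = ⌊$15,603/4⌋ = $3,900 → take SL $3,900. Book value $14,703.
Year 8: DB = ⌊$14,703 × 150%/10⌋ = $2,205; SL = ⌊$11,703/3⌋ = $3,901 → take SL $3,901. Book value $10,802.
Year 9: DB = ⌊$10,802 × 150%/10⌋ = $1,620; SL = ⌊$7,802/2⌋ = $3,901 → take SL $3,901. Book value $6,901.
Year 10 (final): $6,901 − $3,000 = $3,901. Book value $3,000.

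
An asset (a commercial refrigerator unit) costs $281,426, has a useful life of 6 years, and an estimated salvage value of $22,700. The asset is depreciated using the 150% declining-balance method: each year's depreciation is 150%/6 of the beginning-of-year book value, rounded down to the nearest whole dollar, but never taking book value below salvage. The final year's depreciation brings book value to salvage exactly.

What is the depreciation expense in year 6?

$44,085

Depreciable base = $281,426 − $22,700 = $258,726.
Year 1: ⌊$281,426 × 150%/6⌋ = $70,356. Book value $211,070.
Year 2: ⌊$211,070 × 150%/6⌋ = $52,767. Book value $158,303.
Year 3: ⌊$158,303 × 150%/6⌋ = $39,575. Book value $118,728.
Year 4: ⌊$118,728 × 150%/6⌋ = $29,682. Book value $89,046.
Year 5: ⌊$89,046 × 150%/6⌋ = $22,261. Book value $66,785.
Year 6 (final): $66,785 − $22,700 = $44,085. Book value $22,700.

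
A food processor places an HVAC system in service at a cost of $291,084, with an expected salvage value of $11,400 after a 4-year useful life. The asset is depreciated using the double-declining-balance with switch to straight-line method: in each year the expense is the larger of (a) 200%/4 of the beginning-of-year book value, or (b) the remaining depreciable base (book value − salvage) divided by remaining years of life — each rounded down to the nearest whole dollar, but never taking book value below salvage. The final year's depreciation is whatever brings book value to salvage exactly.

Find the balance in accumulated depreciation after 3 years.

Depreciable base = $291,084 − $11,400 = $279,684.
Year 1: DB = ⌊$291,084 × 200%/4⌋ = $145,542; SL = ⌊$279,684/4⌋ = $69,921 → take DB $145,542. Book value $145,542.
Year 2: DB = ⌊$145,542 × 200%/4⌋ = $72,771; SL = ⌊$134,142/3⌋ = $44,714 → take DB $72,771. Book value $72,771.
Year 3: DB = ⌊$72,771 × 200%/4⌋ = $36,385; SL = ⌊$61,371/2⌋ = $30,685 → take DB $36,385. Book value $36,386.
Accumulated through year 3 = $291,084 − $36,386 = $254,698.

$254,698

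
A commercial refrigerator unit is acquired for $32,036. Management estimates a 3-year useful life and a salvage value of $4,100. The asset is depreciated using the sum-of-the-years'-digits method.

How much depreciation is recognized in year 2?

Depreciable base = $32,036 − $4,100 = $27,936.
Sum of the years' digits = 3+2+1 = 6.
Year 1: $27,936 × 3/6 = $13,968. Book value $18,068.
Year 2: $27,936 × 2/6 = $9,312. Book value $8,756.

$9,312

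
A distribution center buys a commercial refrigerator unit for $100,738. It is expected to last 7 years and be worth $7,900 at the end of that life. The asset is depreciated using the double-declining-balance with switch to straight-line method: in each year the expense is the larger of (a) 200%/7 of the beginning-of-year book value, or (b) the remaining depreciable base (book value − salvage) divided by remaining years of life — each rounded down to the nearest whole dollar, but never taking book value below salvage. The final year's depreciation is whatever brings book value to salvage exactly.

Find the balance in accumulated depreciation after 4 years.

Depreciable base = $100,738 − $7,900 = $92,838.
Year 1: DB = ⌊$100,738 × 200%/7⌋ = $28,782; SL = ⌊$92,838/7⌋ = $13,262 → take DB $28,782. Book value $71,956.
Year 2: DB = ⌊$71,956 × 200%/7⌋ = $20,558; SL = ⌊$64,056/6⌋ = $10,676 → take DB $20,558. Book value $51,398.
Year 3: DB = ⌊$51,398 × 200%/7⌋ = $14,685; SL = ⌊$43,498/5⌋ = $8,699 → take DB $14,685. Book value $36,713.
Year 4: DB = ⌊$36,713 × 200%/7⌋ = $10,489; SL = ⌊$28,813/4⌋ = $7,203 → take DB $10,489. Book value $26,224.
Accumulated through year 4 = $100,738 − $26,224 = $74,514.

$74,514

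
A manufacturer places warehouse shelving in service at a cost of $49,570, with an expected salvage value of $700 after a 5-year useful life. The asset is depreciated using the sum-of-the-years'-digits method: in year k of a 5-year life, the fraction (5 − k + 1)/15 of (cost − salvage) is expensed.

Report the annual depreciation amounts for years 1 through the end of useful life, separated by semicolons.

Depreciable base = $49,570 − $700 = $48,870.
Sum of the years' digits = 5+4+3+2+1 = 15.
Year 1: $48,870 × 5/15 = $16,290. Book value $33,280.
Year 2: $48,870 × 4/15 = $13,032. Book value $20,248.
Year 3: $48,870 × 3/15 = $9,774. Book value $10,474.
Year 4: $48,870 × 2/15 = $6,516. Book value $3,958.
Year 5: $48,870 × 1/15 = $3,258. Book value $700.

$16,290; $13,032; $9,774; $6,516; $3,258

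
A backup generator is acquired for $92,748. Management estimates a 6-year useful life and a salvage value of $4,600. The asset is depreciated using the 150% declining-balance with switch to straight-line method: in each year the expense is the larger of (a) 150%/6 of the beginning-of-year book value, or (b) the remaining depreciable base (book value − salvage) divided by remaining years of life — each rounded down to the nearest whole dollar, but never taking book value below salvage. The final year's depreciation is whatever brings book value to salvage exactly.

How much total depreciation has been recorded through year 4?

$65,128

Depreciable base = $92,748 − $4,600 = $88,148.
Year 1: DB = ⌊$92,748 × 150%/6⌋ = $23,187; SL = ⌊$88,148/6⌋ = $14,691 → take DB $23,187. Book value $69,561.
Year 2: DB = ⌊$69,561 × 150%/6⌋ = $17,390; SL = ⌊$64,961/5⌋ = $12,992 → take DB $17,390. Book value $52,171.
Year 3: DB = ⌊$52,171 × 150%/6⌋ = $13,042; SL = ⌊$47,571/4⌋ = $11,892 → take DB $13,042. Book value $39,129.
Year 4: DB = ⌊$39,129 × 150%/6⌋ = $9,782; SL = ⌊$34,529/3⌋ = $11,509 → take SL $11,509. Book value $27,620.
Accumulated through year 4 = $92,748 − $27,620 = $65,128.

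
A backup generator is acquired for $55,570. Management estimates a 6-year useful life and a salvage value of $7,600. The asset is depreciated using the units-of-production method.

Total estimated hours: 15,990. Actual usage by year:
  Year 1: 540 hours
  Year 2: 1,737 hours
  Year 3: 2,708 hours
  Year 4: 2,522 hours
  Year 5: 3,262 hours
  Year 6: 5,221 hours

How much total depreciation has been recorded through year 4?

$22,521

Depreciable base = $55,570 − $7,600 = $47,970.
Rate = $47,970 / 15,990 hours = $3 per hour.
Year 1: 540 × $3 = $1,620. Book value $53,950.
Year 2: 1,737 × $3 = $5,211. Book value $48,739.
Year 3: 2,708 × $3 = $8,124. Book value $40,615.
Year 4: 2,522 × $3 = $7,566. Book value $33,049.
Accumulated through year 4 = $55,570 − $33,049 = $22,521.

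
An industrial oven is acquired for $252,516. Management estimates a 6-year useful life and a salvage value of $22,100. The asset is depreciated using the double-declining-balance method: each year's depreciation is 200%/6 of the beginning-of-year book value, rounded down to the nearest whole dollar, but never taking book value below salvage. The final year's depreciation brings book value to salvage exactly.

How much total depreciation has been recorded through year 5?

$219,262

Depreciable base = $252,516 − $22,100 = $230,416.
Year 1: ⌊$252,516 × 200%/6⌋ = $84,172. Book value $168,344.
Year 2: ⌊$168,344 × 200%/6⌋ = $56,114. Book value $112,230.
Year 3: ⌊$112,230 × 200%/6⌋ = $37,410. Book value $74,820.
Year 4: ⌊$74,820 × 200%/6⌋ = $24,940. Book value $49,880.
Year 5: ⌊$49,880 × 200%/6⌋ = $16,626. Book value $33,254.
Accumulated through year 5 = $252,516 − $33,254 = $219,262.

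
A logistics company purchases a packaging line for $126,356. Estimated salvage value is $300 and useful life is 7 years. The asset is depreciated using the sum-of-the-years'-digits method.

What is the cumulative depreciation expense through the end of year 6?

Depreciable base = $126,356 − $300 = $126,056.
Sum of the years' digits = 7+6+5+4+3+2+1 = 28.
Year 1: $126,056 × 7/28 = $31,514. Book value $94,842.
Year 2: $126,056 × 6/28 = $27,012. Book value $67,830.
Year 3: $126,056 × 5/28 = $22,510. Book value $45,320.
Year 4: $126,056 × 4/28 = $18,008. Book value $27,312.
Year 5: $126,056 × 3/28 = $13,506. Book value $13,806.
Year 6: $126,056 × 2/28 = $9,004. Book value $4,802.
Accumulated through year 6 = $126,356 − $4,802 = $121,554.

$121,554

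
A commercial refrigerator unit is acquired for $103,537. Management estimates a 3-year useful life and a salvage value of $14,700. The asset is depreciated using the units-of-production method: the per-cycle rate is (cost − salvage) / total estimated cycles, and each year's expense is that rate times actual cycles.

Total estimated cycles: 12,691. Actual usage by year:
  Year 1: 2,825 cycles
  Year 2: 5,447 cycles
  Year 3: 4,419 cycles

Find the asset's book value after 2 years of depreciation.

Depreciable base = $103,537 − $14,700 = $88,837.
Rate = $88,837 / 12,691 cycles = $7 per cycle.
Year 1: 2,825 × $7 = $19,775. Book value $83,762.
Year 2: 5,447 × $7 = $38,129. Book value $45,633.

$45,633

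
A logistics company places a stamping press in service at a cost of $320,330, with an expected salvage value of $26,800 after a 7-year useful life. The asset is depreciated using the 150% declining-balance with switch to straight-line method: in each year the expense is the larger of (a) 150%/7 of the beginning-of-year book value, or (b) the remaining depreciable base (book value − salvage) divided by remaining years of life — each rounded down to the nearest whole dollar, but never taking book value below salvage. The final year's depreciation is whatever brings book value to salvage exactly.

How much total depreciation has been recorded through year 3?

Depreciable base = $320,330 − $26,800 = $293,530.
Year 1: DB = ⌊$320,330 × 150%/7⌋ = $68,642; SL = ⌊$293,530/7⌋ = $41,932 → take DB $68,642. Book value $251,688.
Year 2: DB = ⌊$251,688 × 150%/7⌋ = $53,933; SL = ⌊$224,888/6⌋ = $37,481 → take DB $53,933. Book value $197,755.
Year 3: DB = ⌊$197,755 × 150%/7⌋ = $42,376; SL = ⌊$170,955/5⌋ = $34,191 → take DB $42,376. Book value $155,379.
Accumulated through year 3 = $320,330 − $155,379 = $164,951.

$164,951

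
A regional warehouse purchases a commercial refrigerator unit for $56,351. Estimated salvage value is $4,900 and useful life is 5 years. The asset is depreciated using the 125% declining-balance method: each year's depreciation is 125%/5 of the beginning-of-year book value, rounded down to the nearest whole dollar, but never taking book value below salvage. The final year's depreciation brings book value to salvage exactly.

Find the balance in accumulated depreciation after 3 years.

Depreciable base = $56,351 − $4,900 = $51,451.
Year 1: ⌊$56,351 × 125%/5⌋ = $14,087. Book value $42,264.
Year 2: ⌊$42,264 × 125%/5⌋ = $10,566. Book value $31,698.
Year 3: ⌊$31,698 × 125%/5⌋ = $7,924. Book value $23,774.
Accumulated through year 3 = $56,351 − $23,774 = $32,577.

$32,577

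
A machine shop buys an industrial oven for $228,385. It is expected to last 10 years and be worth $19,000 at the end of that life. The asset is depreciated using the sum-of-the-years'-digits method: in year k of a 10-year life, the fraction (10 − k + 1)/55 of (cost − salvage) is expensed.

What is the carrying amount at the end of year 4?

$98,947

Depreciable base = $228,385 − $19,000 = $209,385.
Sum of the years' digits = 10+9+8+7+6+5+4+3+2+1 = 55.
Year 1: $209,385 × 10/55 = $38,070. Book value $190,315.
Year 2: $209,385 × 9/55 = $34,263. Book value $156,052.
Year 3: $209,385 × 8/55 = $30,456. Book value $125,596.
Year 4: $209,385 × 7/55 = $26,649. Book value $98,947.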